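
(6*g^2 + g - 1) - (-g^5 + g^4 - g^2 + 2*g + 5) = g^5 - g^4 + 7*g^2 - g - 6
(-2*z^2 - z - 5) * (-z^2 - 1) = 2*z^4 + z^3 + 7*z^2 + z + 5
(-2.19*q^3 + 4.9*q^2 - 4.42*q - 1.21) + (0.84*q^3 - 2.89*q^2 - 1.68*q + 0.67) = -1.35*q^3 + 2.01*q^2 - 6.1*q - 0.54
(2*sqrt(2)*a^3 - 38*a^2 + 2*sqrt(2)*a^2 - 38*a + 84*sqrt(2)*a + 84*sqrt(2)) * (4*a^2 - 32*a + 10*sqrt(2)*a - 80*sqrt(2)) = 8*sqrt(2)*a^5 - 112*a^4 - 56*sqrt(2)*a^4 - 108*sqrt(2)*a^3 + 784*a^3 + 308*sqrt(2)*a^2 + 2576*a^2 - 11760*a + 352*sqrt(2)*a - 13440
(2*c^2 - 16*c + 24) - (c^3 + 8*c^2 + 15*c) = -c^3 - 6*c^2 - 31*c + 24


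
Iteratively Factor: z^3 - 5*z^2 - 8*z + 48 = (z - 4)*(z^2 - z - 12) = (z - 4)*(z + 3)*(z - 4)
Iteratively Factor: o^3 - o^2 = (o - 1)*(o^2) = o*(o - 1)*(o)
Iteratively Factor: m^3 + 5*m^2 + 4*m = (m + 1)*(m^2 + 4*m) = (m + 1)*(m + 4)*(m)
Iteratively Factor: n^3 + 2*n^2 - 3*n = (n + 3)*(n^2 - n) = n*(n + 3)*(n - 1)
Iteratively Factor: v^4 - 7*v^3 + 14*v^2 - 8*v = (v - 2)*(v^3 - 5*v^2 + 4*v) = (v - 4)*(v - 2)*(v^2 - v) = (v - 4)*(v - 2)*(v - 1)*(v)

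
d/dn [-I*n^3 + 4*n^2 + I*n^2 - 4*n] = -3*I*n^2 + 2*n*(4 + I) - 4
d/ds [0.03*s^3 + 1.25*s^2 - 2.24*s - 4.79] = 0.09*s^2 + 2.5*s - 2.24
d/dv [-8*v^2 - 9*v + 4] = -16*v - 9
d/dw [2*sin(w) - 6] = 2*cos(w)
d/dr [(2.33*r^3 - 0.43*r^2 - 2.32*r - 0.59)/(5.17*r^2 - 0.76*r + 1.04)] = (12.0461*r^4 - 3.5416*r^3 + 19.5908*r^2 + 5.2062*r - 2.8612)/(26.7289*r^4 - 7.8584*r^3 + 11.3312*r^2 - 1.5808*r + 1.0816)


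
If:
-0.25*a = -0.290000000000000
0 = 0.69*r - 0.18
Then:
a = 1.16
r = 0.26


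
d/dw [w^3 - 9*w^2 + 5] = 3*w*(w - 6)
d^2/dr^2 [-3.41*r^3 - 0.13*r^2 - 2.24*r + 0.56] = -20.46*r - 0.26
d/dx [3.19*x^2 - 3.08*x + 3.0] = 6.38*x - 3.08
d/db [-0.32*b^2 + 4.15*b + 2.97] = 4.15 - 0.64*b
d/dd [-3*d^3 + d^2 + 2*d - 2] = -9*d^2 + 2*d + 2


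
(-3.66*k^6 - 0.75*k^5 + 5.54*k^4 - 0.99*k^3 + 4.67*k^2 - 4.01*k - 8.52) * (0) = 0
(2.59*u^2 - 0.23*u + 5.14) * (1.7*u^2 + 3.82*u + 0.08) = 4.403*u^4 + 9.5028*u^3 + 8.0666*u^2 + 19.6164*u + 0.4112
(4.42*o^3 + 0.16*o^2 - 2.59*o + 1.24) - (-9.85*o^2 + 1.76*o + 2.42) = 4.42*o^3 + 10.01*o^2 - 4.35*o - 1.18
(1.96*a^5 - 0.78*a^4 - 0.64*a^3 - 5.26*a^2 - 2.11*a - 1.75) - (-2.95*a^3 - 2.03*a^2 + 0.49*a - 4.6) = 1.96*a^5 - 0.78*a^4 + 2.31*a^3 - 3.23*a^2 - 2.6*a + 2.85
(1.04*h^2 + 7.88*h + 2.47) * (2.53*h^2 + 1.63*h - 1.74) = 2.6312*h^4 + 21.6316*h^3 + 17.2839*h^2 - 9.6851*h - 4.2978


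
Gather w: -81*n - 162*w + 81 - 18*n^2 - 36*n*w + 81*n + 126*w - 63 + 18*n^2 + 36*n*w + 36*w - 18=0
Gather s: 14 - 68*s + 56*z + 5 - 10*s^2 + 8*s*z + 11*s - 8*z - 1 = -10*s^2 + s*(8*z - 57) + 48*z + 18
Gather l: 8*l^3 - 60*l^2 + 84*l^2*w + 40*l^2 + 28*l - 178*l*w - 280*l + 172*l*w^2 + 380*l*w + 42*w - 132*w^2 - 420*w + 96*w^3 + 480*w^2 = 8*l^3 + l^2*(84*w - 20) + l*(172*w^2 + 202*w - 252) + 96*w^3 + 348*w^2 - 378*w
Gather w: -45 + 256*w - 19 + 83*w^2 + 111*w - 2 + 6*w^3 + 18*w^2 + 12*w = 6*w^3 + 101*w^2 + 379*w - 66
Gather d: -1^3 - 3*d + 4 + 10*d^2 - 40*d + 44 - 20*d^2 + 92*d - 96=-10*d^2 + 49*d - 49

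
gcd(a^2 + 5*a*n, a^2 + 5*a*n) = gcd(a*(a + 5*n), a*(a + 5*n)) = a^2 + 5*a*n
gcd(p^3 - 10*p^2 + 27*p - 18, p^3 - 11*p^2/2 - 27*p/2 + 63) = p^2 - 9*p + 18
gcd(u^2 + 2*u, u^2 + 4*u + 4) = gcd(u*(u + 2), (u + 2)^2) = u + 2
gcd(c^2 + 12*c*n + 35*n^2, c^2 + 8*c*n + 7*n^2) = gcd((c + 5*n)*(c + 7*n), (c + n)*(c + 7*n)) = c + 7*n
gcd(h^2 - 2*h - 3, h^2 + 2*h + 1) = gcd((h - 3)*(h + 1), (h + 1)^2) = h + 1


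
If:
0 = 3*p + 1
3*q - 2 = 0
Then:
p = -1/3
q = 2/3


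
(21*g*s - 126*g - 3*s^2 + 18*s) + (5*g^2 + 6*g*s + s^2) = 5*g^2 + 27*g*s - 126*g - 2*s^2 + 18*s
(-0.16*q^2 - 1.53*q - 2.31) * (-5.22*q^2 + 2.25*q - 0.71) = 0.8352*q^4 + 7.6266*q^3 + 8.7293*q^2 - 4.1112*q + 1.6401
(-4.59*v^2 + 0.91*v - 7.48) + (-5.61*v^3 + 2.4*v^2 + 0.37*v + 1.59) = -5.61*v^3 - 2.19*v^2 + 1.28*v - 5.89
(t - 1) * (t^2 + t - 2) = t^3 - 3*t + 2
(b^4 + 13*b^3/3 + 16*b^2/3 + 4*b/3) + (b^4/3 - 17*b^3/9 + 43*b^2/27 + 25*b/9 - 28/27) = 4*b^4/3 + 22*b^3/9 + 187*b^2/27 + 37*b/9 - 28/27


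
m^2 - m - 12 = (m - 4)*(m + 3)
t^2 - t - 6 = (t - 3)*(t + 2)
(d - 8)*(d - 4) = d^2 - 12*d + 32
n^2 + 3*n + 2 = (n + 1)*(n + 2)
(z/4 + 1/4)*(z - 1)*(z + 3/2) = z^3/4 + 3*z^2/8 - z/4 - 3/8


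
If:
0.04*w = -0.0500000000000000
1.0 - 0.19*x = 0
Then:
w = -1.25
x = 5.26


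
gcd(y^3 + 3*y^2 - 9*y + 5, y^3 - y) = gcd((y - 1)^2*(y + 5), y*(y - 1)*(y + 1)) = y - 1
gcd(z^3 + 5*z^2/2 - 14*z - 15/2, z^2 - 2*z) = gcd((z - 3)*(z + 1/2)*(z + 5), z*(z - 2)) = 1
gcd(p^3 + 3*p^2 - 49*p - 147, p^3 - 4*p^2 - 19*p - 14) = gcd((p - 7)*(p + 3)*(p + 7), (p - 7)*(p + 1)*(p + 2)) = p - 7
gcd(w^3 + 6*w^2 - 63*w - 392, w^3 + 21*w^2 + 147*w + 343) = w^2 + 14*w + 49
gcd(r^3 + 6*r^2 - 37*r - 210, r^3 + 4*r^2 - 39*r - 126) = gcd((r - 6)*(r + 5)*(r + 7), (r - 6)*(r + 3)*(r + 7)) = r^2 + r - 42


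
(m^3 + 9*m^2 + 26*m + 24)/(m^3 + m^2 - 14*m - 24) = (m + 4)/(m - 4)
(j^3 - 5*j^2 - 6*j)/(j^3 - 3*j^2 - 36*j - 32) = j*(j - 6)/(j^2 - 4*j - 32)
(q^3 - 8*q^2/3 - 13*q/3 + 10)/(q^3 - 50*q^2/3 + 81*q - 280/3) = (q^2 - q - 6)/(q^2 - 15*q + 56)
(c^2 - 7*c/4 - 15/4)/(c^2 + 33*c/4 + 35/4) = (c - 3)/(c + 7)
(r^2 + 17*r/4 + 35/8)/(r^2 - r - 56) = (r^2 + 17*r/4 + 35/8)/(r^2 - r - 56)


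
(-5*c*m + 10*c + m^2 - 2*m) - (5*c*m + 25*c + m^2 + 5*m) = -10*c*m - 15*c - 7*m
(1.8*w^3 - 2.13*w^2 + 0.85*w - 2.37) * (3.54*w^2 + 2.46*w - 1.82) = 6.372*w^5 - 3.1122*w^4 - 5.5068*w^3 - 2.4222*w^2 - 7.3772*w + 4.3134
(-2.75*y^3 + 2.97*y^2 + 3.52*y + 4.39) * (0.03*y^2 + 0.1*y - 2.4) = -0.0825*y^5 - 0.1859*y^4 + 7.0026*y^3 - 6.6443*y^2 - 8.009*y - 10.536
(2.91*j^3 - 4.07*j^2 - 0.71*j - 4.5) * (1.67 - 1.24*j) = -3.6084*j^4 + 9.9065*j^3 - 5.9165*j^2 + 4.3943*j - 7.515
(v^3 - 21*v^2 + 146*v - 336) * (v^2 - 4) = v^5 - 21*v^4 + 142*v^3 - 252*v^2 - 584*v + 1344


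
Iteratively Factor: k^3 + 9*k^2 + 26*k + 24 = (k + 2)*(k^2 + 7*k + 12) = (k + 2)*(k + 3)*(k + 4)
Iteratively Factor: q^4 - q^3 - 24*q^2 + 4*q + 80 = (q + 4)*(q^3 - 5*q^2 - 4*q + 20) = (q - 2)*(q + 4)*(q^2 - 3*q - 10) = (q - 5)*(q - 2)*(q + 4)*(q + 2)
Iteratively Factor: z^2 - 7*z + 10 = (z - 5)*(z - 2)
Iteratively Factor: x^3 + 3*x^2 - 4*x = (x + 4)*(x^2 - x) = x*(x + 4)*(x - 1)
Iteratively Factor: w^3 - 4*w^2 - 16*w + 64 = (w - 4)*(w^2 - 16) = (w - 4)*(w + 4)*(w - 4)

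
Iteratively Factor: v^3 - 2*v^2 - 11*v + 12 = (v - 1)*(v^2 - v - 12) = (v - 1)*(v + 3)*(v - 4)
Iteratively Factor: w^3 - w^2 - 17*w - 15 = (w - 5)*(w^2 + 4*w + 3) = (w - 5)*(w + 3)*(w + 1)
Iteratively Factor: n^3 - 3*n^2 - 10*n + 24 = (n + 3)*(n^2 - 6*n + 8) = (n - 2)*(n + 3)*(n - 4)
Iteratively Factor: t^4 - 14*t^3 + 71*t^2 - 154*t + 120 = (t - 3)*(t^3 - 11*t^2 + 38*t - 40) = (t - 3)*(t - 2)*(t^2 - 9*t + 20) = (t - 4)*(t - 3)*(t - 2)*(t - 5)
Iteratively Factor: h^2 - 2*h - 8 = (h - 4)*(h + 2)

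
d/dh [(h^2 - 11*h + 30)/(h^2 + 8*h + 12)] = (19*h^2 - 36*h - 372)/(h^4 + 16*h^3 + 88*h^2 + 192*h + 144)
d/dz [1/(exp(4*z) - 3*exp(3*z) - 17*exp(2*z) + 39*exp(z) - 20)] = (-4*exp(3*z) + 9*exp(2*z) + 34*exp(z) - 39)*exp(z)/(-exp(4*z) + 3*exp(3*z) + 17*exp(2*z) - 39*exp(z) + 20)^2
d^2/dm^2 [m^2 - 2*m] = 2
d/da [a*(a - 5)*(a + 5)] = 3*a^2 - 25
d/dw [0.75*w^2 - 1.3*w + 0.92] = 1.5*w - 1.3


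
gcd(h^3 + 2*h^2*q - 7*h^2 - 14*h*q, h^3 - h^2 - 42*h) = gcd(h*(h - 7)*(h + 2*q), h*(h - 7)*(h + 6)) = h^2 - 7*h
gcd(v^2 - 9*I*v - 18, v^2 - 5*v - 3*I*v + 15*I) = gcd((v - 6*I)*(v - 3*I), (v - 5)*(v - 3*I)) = v - 3*I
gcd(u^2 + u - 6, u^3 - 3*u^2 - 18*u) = u + 3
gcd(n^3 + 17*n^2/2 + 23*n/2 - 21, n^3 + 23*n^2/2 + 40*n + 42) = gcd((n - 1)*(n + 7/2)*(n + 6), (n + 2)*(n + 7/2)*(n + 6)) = n^2 + 19*n/2 + 21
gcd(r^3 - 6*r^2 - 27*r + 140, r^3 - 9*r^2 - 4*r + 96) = r - 4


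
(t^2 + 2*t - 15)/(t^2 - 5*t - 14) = (-t^2 - 2*t + 15)/(-t^2 + 5*t + 14)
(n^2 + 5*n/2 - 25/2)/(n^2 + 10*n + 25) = (n - 5/2)/(n + 5)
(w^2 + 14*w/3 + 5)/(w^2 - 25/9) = 3*(w + 3)/(3*w - 5)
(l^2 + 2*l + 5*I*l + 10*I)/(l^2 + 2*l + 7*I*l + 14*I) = (l + 5*I)/(l + 7*I)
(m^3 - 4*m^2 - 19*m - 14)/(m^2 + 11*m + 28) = (m^3 - 4*m^2 - 19*m - 14)/(m^2 + 11*m + 28)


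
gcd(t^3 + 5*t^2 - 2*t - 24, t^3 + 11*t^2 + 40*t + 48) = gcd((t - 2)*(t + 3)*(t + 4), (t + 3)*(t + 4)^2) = t^2 + 7*t + 12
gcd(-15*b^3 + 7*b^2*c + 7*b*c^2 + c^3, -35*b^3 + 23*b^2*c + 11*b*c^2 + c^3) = 5*b^2 - 4*b*c - c^2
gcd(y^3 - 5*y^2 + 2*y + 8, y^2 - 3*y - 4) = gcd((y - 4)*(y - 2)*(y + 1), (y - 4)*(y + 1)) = y^2 - 3*y - 4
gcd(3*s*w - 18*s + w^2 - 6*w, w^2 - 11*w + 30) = w - 6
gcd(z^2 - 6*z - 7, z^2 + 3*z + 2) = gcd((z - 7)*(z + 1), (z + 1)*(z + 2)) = z + 1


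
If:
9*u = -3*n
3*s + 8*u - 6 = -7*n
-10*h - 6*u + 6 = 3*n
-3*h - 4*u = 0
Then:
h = 24/49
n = 54/49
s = 20/49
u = -18/49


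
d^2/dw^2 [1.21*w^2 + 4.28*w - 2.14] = 2.42000000000000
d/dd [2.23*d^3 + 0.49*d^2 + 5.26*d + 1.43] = 6.69*d^2 + 0.98*d + 5.26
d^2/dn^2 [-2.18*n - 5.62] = 0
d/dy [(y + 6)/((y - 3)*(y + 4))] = (-y^2 - 12*y - 18)/(y^4 + 2*y^3 - 23*y^2 - 24*y + 144)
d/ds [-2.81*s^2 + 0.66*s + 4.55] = 0.66 - 5.62*s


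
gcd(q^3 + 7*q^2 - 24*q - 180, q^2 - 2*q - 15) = q - 5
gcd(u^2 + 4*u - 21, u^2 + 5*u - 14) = u + 7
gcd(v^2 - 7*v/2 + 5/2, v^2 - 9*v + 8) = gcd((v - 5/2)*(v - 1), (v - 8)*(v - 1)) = v - 1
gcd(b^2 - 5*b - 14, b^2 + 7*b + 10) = b + 2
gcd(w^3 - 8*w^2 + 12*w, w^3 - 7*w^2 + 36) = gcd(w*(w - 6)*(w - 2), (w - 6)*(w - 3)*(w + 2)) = w - 6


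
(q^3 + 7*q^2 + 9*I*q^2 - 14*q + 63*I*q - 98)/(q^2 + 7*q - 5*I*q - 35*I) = (q^2 + 9*I*q - 14)/(q - 5*I)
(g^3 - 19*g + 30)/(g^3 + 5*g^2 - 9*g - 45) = (g - 2)/(g + 3)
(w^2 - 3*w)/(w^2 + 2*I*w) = (w - 3)/(w + 2*I)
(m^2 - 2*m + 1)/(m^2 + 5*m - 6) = (m - 1)/(m + 6)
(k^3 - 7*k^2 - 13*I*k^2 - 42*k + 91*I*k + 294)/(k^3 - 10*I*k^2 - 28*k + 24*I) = (k^2 - 7*k*(1 + I) + 49*I)/(k^2 - 4*I*k - 4)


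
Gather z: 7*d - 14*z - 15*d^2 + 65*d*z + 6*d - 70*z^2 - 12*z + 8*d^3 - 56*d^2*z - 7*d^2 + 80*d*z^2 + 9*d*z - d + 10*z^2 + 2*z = 8*d^3 - 22*d^2 + 12*d + z^2*(80*d - 60) + z*(-56*d^2 + 74*d - 24)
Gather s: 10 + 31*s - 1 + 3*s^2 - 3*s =3*s^2 + 28*s + 9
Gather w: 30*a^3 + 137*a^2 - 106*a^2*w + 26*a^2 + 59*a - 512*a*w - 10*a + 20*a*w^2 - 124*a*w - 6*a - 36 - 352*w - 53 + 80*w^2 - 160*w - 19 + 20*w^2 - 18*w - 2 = 30*a^3 + 163*a^2 + 43*a + w^2*(20*a + 100) + w*(-106*a^2 - 636*a - 530) - 110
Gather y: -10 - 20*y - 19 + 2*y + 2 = -18*y - 27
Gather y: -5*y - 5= -5*y - 5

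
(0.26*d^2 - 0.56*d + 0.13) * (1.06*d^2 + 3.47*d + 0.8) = 0.2756*d^4 + 0.3086*d^3 - 1.5974*d^2 + 0.00309999999999999*d + 0.104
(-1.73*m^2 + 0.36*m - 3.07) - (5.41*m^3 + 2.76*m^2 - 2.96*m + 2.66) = -5.41*m^3 - 4.49*m^2 + 3.32*m - 5.73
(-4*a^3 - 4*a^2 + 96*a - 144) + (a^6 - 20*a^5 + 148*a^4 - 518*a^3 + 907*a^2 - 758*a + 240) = a^6 - 20*a^5 + 148*a^4 - 522*a^3 + 903*a^2 - 662*a + 96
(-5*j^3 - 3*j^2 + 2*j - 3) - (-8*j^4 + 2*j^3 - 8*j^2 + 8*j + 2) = 8*j^4 - 7*j^3 + 5*j^2 - 6*j - 5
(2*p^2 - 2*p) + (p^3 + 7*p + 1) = p^3 + 2*p^2 + 5*p + 1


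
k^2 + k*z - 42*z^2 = (k - 6*z)*(k + 7*z)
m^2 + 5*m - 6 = (m - 1)*(m + 6)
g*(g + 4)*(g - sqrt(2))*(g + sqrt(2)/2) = g^4 - sqrt(2)*g^3/2 + 4*g^3 - 2*sqrt(2)*g^2 - g^2 - 4*g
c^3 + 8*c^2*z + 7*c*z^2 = c*(c + z)*(c + 7*z)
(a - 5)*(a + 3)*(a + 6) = a^3 + 4*a^2 - 27*a - 90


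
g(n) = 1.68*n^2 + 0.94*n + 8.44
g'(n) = 3.36*n + 0.94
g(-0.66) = 8.55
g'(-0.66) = -1.28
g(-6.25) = 68.19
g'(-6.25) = -20.06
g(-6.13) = 65.81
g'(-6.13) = -19.66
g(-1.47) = 10.69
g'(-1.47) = -4.00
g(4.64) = 48.97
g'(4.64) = 16.53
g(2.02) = 17.19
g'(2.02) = 7.73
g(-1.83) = 12.35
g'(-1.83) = -5.21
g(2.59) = 22.14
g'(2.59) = 9.64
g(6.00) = 74.56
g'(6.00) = 21.10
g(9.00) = 152.98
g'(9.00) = 31.18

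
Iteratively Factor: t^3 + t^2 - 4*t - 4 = (t + 1)*(t^2 - 4) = (t + 1)*(t + 2)*(t - 2)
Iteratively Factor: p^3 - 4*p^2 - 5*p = (p + 1)*(p^2 - 5*p) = (p - 5)*(p + 1)*(p)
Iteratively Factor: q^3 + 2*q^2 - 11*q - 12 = (q + 4)*(q^2 - 2*q - 3) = (q - 3)*(q + 4)*(q + 1)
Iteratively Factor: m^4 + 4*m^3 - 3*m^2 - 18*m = (m + 3)*(m^3 + m^2 - 6*m) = (m + 3)^2*(m^2 - 2*m) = m*(m + 3)^2*(m - 2)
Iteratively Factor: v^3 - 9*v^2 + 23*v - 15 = (v - 5)*(v^2 - 4*v + 3) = (v - 5)*(v - 3)*(v - 1)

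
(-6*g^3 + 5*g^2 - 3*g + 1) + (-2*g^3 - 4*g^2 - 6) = -8*g^3 + g^2 - 3*g - 5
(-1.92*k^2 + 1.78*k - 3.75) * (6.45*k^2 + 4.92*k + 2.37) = -12.384*k^4 + 2.0346*k^3 - 19.9803*k^2 - 14.2314*k - 8.8875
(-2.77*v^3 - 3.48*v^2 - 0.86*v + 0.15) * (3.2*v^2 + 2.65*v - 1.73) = -8.864*v^5 - 18.4765*v^4 - 7.1819*v^3 + 4.2214*v^2 + 1.8853*v - 0.2595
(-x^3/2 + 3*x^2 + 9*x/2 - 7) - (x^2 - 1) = -x^3/2 + 2*x^2 + 9*x/2 - 6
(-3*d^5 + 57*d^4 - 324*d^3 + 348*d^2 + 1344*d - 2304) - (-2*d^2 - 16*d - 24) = -3*d^5 + 57*d^4 - 324*d^3 + 350*d^2 + 1360*d - 2280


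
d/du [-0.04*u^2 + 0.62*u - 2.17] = 0.62 - 0.08*u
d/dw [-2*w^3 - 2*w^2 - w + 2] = -6*w^2 - 4*w - 1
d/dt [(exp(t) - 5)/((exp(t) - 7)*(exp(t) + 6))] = (-exp(2*t) + 10*exp(t) - 47)*exp(t)/(exp(4*t) - 2*exp(3*t) - 83*exp(2*t) + 84*exp(t) + 1764)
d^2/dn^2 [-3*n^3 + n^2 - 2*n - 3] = 2 - 18*n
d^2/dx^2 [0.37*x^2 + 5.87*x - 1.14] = 0.740000000000000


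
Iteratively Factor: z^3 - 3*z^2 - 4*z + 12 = (z - 3)*(z^2 - 4) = (z - 3)*(z + 2)*(z - 2)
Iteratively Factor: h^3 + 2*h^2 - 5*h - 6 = (h + 1)*(h^2 + h - 6) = (h - 2)*(h + 1)*(h + 3)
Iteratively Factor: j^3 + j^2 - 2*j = (j - 1)*(j^2 + 2*j) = j*(j - 1)*(j + 2)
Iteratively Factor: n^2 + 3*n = (n)*(n + 3)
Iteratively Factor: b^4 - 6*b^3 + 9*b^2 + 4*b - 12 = (b - 3)*(b^3 - 3*b^2 + 4) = (b - 3)*(b - 2)*(b^2 - b - 2) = (b - 3)*(b - 2)^2*(b + 1)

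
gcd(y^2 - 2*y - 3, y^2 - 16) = 1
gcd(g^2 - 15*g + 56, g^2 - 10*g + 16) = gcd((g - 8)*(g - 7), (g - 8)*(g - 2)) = g - 8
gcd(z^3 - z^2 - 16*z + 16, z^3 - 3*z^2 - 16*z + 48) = z^2 - 16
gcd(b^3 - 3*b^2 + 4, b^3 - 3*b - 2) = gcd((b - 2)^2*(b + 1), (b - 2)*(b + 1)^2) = b^2 - b - 2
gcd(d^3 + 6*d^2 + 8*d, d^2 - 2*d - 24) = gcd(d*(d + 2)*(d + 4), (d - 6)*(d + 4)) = d + 4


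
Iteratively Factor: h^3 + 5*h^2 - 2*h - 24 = (h + 4)*(h^2 + h - 6) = (h - 2)*(h + 4)*(h + 3)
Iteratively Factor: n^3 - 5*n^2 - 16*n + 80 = (n - 4)*(n^2 - n - 20) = (n - 5)*(n - 4)*(n + 4)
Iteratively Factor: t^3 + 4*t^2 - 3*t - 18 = (t + 3)*(t^2 + t - 6) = (t + 3)^2*(t - 2)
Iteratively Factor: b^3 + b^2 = (b)*(b^2 + b) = b*(b + 1)*(b)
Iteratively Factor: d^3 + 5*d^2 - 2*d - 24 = (d - 2)*(d^2 + 7*d + 12) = (d - 2)*(d + 3)*(d + 4)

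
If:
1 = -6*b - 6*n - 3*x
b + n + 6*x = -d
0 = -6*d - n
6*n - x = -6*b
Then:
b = 221/24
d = 37/24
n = -37/4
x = -1/4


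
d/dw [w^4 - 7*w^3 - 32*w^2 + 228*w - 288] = 4*w^3 - 21*w^2 - 64*w + 228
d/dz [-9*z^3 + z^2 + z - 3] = -27*z^2 + 2*z + 1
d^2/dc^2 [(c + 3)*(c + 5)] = 2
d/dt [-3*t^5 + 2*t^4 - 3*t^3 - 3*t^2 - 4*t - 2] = -15*t^4 + 8*t^3 - 9*t^2 - 6*t - 4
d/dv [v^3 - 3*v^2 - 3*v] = 3*v^2 - 6*v - 3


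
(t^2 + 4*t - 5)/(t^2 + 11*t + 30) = (t - 1)/(t + 6)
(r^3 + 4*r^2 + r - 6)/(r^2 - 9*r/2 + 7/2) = 2*(r^2 + 5*r + 6)/(2*r - 7)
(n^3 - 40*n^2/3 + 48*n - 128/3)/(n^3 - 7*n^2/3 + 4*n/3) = (n^2 - 12*n + 32)/(n*(n - 1))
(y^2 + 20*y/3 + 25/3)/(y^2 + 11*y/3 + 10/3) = (y + 5)/(y + 2)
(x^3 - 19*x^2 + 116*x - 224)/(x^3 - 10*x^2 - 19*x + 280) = (x - 4)/(x + 5)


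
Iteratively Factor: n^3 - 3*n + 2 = (n - 1)*(n^2 + n - 2) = (n - 1)*(n + 2)*(n - 1)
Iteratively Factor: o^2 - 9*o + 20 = (o - 5)*(o - 4)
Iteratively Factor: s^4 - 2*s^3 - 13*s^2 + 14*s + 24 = (s + 1)*(s^3 - 3*s^2 - 10*s + 24) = (s - 2)*(s + 1)*(s^2 - s - 12) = (s - 4)*(s - 2)*(s + 1)*(s + 3)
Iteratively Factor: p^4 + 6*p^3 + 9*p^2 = (p)*(p^3 + 6*p^2 + 9*p) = p*(p + 3)*(p^2 + 3*p) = p^2*(p + 3)*(p + 3)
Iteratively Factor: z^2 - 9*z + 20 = (z - 4)*(z - 5)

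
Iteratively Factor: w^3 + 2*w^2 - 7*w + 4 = (w - 1)*(w^2 + 3*w - 4) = (w - 1)*(w + 4)*(w - 1)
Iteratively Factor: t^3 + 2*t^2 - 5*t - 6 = (t + 1)*(t^2 + t - 6) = (t + 1)*(t + 3)*(t - 2)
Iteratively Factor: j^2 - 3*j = (j - 3)*(j)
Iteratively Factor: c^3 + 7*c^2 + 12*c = (c + 4)*(c^2 + 3*c) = (c + 3)*(c + 4)*(c)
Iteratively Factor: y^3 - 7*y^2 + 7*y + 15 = (y + 1)*(y^2 - 8*y + 15) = (y - 5)*(y + 1)*(y - 3)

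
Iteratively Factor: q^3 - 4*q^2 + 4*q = (q)*(q^2 - 4*q + 4) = q*(q - 2)*(q - 2)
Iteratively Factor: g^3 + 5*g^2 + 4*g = (g + 1)*(g^2 + 4*g) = g*(g + 1)*(g + 4)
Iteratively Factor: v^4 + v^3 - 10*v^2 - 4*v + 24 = (v - 2)*(v^3 + 3*v^2 - 4*v - 12) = (v - 2)*(v + 3)*(v^2 - 4) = (v - 2)^2*(v + 3)*(v + 2)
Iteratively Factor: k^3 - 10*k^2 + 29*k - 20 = (k - 4)*(k^2 - 6*k + 5) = (k - 5)*(k - 4)*(k - 1)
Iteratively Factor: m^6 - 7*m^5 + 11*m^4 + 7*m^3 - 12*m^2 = (m + 1)*(m^5 - 8*m^4 + 19*m^3 - 12*m^2) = m*(m + 1)*(m^4 - 8*m^3 + 19*m^2 - 12*m) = m*(m - 1)*(m + 1)*(m^3 - 7*m^2 + 12*m) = m*(m - 3)*(m - 1)*(m + 1)*(m^2 - 4*m) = m*(m - 4)*(m - 3)*(m - 1)*(m + 1)*(m)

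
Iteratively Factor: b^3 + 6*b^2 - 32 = (b + 4)*(b^2 + 2*b - 8) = (b - 2)*(b + 4)*(b + 4)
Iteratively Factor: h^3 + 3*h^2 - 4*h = (h + 4)*(h^2 - h) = h*(h + 4)*(h - 1)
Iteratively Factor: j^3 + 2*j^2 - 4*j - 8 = (j + 2)*(j^2 - 4) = (j + 2)^2*(j - 2)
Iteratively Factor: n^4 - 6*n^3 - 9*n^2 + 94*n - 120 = (n - 5)*(n^3 - n^2 - 14*n + 24) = (n - 5)*(n + 4)*(n^2 - 5*n + 6) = (n - 5)*(n - 2)*(n + 4)*(n - 3)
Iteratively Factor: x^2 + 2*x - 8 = (x - 2)*(x + 4)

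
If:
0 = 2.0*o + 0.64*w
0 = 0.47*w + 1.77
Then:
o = 1.21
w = -3.77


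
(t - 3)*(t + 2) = t^2 - t - 6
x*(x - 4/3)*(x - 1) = x^3 - 7*x^2/3 + 4*x/3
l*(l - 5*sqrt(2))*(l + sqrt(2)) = l^3 - 4*sqrt(2)*l^2 - 10*l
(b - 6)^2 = b^2 - 12*b + 36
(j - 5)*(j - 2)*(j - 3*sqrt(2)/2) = j^3 - 7*j^2 - 3*sqrt(2)*j^2/2 + 10*j + 21*sqrt(2)*j/2 - 15*sqrt(2)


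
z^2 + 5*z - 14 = (z - 2)*(z + 7)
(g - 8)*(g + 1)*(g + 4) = g^3 - 3*g^2 - 36*g - 32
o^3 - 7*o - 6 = (o - 3)*(o + 1)*(o + 2)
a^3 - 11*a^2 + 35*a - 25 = (a - 5)^2*(a - 1)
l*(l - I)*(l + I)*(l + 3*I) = l^4 + 3*I*l^3 + l^2 + 3*I*l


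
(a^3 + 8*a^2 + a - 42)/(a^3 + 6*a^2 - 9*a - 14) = (a + 3)/(a + 1)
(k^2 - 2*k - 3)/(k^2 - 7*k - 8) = (k - 3)/(k - 8)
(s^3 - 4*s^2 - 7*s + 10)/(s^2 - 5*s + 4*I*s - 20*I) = (s^2 + s - 2)/(s + 4*I)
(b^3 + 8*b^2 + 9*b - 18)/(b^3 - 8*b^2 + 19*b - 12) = (b^2 + 9*b + 18)/(b^2 - 7*b + 12)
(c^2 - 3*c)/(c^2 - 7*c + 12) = c/(c - 4)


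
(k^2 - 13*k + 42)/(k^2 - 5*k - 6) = (k - 7)/(k + 1)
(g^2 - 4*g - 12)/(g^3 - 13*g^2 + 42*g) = (g + 2)/(g*(g - 7))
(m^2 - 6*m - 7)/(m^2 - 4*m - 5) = (m - 7)/(m - 5)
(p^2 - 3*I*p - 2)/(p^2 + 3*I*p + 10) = (p - I)/(p + 5*I)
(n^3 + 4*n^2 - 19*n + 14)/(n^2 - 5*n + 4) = (n^2 + 5*n - 14)/(n - 4)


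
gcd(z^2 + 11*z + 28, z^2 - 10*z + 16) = 1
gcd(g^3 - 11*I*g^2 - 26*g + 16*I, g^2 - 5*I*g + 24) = g - 8*I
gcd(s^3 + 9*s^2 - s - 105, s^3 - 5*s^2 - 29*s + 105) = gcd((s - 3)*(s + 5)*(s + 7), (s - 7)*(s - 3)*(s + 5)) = s^2 + 2*s - 15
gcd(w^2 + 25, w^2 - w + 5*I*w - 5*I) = w + 5*I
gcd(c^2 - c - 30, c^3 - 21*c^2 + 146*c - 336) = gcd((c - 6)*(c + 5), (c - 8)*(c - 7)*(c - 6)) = c - 6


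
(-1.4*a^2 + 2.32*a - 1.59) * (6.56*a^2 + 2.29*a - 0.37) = -9.184*a^4 + 12.0132*a^3 - 4.5996*a^2 - 4.4995*a + 0.5883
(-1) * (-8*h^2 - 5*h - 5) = 8*h^2 + 5*h + 5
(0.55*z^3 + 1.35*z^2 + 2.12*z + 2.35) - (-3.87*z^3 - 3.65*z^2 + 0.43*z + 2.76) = 4.42*z^3 + 5.0*z^2 + 1.69*z - 0.41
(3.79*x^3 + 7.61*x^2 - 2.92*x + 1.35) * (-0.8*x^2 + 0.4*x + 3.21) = -3.032*x^5 - 4.572*x^4 + 17.5459*x^3 + 22.1801*x^2 - 8.8332*x + 4.3335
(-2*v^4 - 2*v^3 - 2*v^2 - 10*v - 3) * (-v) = 2*v^5 + 2*v^4 + 2*v^3 + 10*v^2 + 3*v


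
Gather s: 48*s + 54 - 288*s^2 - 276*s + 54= -288*s^2 - 228*s + 108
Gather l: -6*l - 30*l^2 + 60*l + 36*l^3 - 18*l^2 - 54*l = 36*l^3 - 48*l^2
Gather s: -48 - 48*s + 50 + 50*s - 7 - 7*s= -5*s - 5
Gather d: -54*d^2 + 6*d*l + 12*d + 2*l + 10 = -54*d^2 + d*(6*l + 12) + 2*l + 10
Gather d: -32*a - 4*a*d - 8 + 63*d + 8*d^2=-32*a + 8*d^2 + d*(63 - 4*a) - 8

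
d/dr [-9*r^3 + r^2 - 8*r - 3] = -27*r^2 + 2*r - 8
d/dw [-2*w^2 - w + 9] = -4*w - 1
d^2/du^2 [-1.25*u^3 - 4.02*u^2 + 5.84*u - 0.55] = -7.5*u - 8.04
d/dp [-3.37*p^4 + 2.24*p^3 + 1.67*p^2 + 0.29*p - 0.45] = -13.48*p^3 + 6.72*p^2 + 3.34*p + 0.29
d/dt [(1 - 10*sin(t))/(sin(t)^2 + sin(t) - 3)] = (10*sin(t)^2 - 2*sin(t) + 29)*cos(t)/(sin(t)^2 + sin(t) - 3)^2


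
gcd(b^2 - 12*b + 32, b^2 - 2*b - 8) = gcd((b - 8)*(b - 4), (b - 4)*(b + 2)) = b - 4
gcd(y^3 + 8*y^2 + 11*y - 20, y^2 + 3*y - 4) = y^2 + 3*y - 4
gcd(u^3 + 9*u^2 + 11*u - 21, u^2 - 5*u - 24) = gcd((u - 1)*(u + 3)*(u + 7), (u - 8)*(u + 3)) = u + 3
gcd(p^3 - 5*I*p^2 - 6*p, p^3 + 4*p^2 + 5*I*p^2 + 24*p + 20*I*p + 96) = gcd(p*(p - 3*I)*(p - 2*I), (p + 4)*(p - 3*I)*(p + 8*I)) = p - 3*I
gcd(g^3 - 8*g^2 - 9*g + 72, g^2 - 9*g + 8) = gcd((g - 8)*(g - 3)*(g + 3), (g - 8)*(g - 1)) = g - 8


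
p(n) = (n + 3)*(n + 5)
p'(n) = 2*n + 8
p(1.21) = 26.14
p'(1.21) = 10.42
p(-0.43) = 11.74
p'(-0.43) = 7.14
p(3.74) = 58.91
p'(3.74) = 15.48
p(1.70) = 31.49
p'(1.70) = 11.40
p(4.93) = 78.74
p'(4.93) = 17.86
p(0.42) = 18.54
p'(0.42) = 8.84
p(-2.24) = 2.10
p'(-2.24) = 3.52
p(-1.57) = 4.90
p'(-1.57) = 4.86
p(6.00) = 99.00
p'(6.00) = 20.00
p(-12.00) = 63.00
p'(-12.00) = -16.00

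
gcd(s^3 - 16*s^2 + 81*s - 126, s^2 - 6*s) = s - 6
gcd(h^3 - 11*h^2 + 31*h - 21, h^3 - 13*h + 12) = h^2 - 4*h + 3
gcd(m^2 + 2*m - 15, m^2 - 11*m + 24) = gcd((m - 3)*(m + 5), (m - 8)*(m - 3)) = m - 3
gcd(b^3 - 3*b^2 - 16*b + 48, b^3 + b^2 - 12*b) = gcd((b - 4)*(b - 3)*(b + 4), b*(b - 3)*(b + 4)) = b^2 + b - 12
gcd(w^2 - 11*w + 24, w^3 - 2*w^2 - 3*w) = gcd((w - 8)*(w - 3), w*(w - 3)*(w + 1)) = w - 3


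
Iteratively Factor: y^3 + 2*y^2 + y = (y + 1)*(y^2 + y) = (y + 1)^2*(y)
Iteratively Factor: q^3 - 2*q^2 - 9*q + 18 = (q - 2)*(q^2 - 9) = (q - 3)*(q - 2)*(q + 3)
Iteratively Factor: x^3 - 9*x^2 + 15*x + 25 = (x - 5)*(x^2 - 4*x - 5) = (x - 5)*(x + 1)*(x - 5)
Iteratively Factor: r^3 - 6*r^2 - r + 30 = (r + 2)*(r^2 - 8*r + 15) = (r - 5)*(r + 2)*(r - 3)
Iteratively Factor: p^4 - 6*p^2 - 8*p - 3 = (p + 1)*(p^3 - p^2 - 5*p - 3) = (p + 1)^2*(p^2 - 2*p - 3) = (p - 3)*(p + 1)^2*(p + 1)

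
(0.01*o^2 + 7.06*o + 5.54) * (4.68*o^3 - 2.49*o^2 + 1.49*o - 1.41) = 0.0468*o^5 + 33.0159*o^4 + 8.3627*o^3 - 3.2893*o^2 - 1.7*o - 7.8114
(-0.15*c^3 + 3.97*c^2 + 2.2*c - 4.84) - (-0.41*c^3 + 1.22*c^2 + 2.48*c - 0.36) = 0.26*c^3 + 2.75*c^2 - 0.28*c - 4.48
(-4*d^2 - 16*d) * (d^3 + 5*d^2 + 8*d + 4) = -4*d^5 - 36*d^4 - 112*d^3 - 144*d^2 - 64*d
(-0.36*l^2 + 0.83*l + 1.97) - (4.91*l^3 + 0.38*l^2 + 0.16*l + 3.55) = -4.91*l^3 - 0.74*l^2 + 0.67*l - 1.58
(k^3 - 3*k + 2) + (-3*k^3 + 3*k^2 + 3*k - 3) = -2*k^3 + 3*k^2 - 1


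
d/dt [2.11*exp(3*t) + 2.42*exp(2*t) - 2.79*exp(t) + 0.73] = (6.33*exp(2*t) + 4.84*exp(t) - 2.79)*exp(t)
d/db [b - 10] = 1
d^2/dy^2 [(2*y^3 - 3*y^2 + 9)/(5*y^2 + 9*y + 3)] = 6*(89*y^3 + 324*y^2 + 423*y + 189)/(125*y^6 + 675*y^5 + 1440*y^4 + 1539*y^3 + 864*y^2 + 243*y + 27)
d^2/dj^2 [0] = 0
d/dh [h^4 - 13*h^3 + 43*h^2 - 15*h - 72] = 4*h^3 - 39*h^2 + 86*h - 15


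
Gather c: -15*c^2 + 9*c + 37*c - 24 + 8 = -15*c^2 + 46*c - 16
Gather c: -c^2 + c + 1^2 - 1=-c^2 + c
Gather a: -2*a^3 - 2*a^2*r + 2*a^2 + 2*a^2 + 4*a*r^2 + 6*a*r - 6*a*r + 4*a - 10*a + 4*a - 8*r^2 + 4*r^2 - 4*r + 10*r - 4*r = -2*a^3 + a^2*(4 - 2*r) + a*(4*r^2 - 2) - 4*r^2 + 2*r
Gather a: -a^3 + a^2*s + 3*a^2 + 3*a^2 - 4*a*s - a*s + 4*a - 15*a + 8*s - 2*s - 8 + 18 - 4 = -a^3 + a^2*(s + 6) + a*(-5*s - 11) + 6*s + 6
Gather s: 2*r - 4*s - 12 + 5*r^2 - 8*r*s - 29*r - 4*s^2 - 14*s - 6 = 5*r^2 - 27*r - 4*s^2 + s*(-8*r - 18) - 18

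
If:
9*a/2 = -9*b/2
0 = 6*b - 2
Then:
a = -1/3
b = 1/3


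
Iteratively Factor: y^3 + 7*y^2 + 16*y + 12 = (y + 3)*(y^2 + 4*y + 4) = (y + 2)*(y + 3)*(y + 2)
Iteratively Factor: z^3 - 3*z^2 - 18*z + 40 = (z - 2)*(z^2 - z - 20) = (z - 5)*(z - 2)*(z + 4)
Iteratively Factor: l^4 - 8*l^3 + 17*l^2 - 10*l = (l)*(l^3 - 8*l^2 + 17*l - 10) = l*(l - 5)*(l^2 - 3*l + 2) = l*(l - 5)*(l - 1)*(l - 2)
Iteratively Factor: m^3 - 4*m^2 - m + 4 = (m - 1)*(m^2 - 3*m - 4) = (m - 4)*(m - 1)*(m + 1)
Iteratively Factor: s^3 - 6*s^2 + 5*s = (s - 1)*(s^2 - 5*s) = (s - 5)*(s - 1)*(s)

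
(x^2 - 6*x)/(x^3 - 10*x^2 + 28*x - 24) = x/(x^2 - 4*x + 4)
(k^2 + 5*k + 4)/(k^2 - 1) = (k + 4)/(k - 1)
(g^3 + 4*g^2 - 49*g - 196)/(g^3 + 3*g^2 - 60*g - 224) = (g - 7)/(g - 8)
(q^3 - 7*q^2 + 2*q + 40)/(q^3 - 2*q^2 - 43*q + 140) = (q + 2)/(q + 7)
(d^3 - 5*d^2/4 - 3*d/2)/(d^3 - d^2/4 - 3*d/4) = (d - 2)/(d - 1)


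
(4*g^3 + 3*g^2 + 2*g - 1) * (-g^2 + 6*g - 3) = -4*g^5 + 21*g^4 + 4*g^3 + 4*g^2 - 12*g + 3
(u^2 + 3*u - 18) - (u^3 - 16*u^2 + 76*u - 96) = -u^3 + 17*u^2 - 73*u + 78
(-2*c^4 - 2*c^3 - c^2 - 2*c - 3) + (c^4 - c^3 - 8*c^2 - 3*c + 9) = -c^4 - 3*c^3 - 9*c^2 - 5*c + 6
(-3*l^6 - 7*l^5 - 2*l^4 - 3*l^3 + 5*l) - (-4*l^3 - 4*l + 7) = -3*l^6 - 7*l^5 - 2*l^4 + l^3 + 9*l - 7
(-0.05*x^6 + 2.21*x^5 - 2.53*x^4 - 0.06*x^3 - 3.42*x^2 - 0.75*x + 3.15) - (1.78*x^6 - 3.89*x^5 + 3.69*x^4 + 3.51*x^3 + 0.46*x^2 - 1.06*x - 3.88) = -1.83*x^6 + 6.1*x^5 - 6.22*x^4 - 3.57*x^3 - 3.88*x^2 + 0.31*x + 7.03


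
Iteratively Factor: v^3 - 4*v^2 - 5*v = (v - 5)*(v^2 + v) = v*(v - 5)*(v + 1)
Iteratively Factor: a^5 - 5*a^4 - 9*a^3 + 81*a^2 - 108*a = (a - 3)*(a^4 - 2*a^3 - 15*a^2 + 36*a) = (a - 3)*(a + 4)*(a^3 - 6*a^2 + 9*a) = (a - 3)^2*(a + 4)*(a^2 - 3*a) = a*(a - 3)^2*(a + 4)*(a - 3)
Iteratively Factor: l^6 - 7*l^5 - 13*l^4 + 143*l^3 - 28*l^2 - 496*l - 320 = (l - 4)*(l^5 - 3*l^4 - 25*l^3 + 43*l^2 + 144*l + 80) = (l - 4)*(l + 1)*(l^4 - 4*l^3 - 21*l^2 + 64*l + 80) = (l - 4)^2*(l + 1)*(l^3 - 21*l - 20) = (l - 5)*(l - 4)^2*(l + 1)*(l^2 + 5*l + 4) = (l - 5)*(l - 4)^2*(l + 1)*(l + 4)*(l + 1)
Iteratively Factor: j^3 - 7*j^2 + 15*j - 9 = (j - 3)*(j^2 - 4*j + 3) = (j - 3)*(j - 1)*(j - 3)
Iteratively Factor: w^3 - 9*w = (w + 3)*(w^2 - 3*w) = (w - 3)*(w + 3)*(w)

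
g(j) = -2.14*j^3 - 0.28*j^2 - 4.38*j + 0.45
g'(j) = -6.42*j^2 - 0.56*j - 4.38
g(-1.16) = 8.49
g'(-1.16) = -12.37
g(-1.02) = 6.90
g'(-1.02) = -10.49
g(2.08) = -29.13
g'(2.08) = -33.32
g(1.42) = -12.46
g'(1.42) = -18.12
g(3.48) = -108.37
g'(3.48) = -84.08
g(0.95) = -5.80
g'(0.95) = -10.71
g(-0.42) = 2.40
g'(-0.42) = -5.28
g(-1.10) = 7.78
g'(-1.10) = -11.53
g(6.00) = -498.15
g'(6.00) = -238.86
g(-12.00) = 3710.61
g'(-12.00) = -922.14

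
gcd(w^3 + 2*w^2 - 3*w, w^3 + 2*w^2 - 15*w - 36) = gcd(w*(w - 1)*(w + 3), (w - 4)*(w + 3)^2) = w + 3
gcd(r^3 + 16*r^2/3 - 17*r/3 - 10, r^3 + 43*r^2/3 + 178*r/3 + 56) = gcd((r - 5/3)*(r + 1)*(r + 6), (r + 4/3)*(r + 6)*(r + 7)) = r + 6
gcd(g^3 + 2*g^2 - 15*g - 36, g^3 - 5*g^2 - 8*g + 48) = g^2 - g - 12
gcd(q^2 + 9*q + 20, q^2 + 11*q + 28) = q + 4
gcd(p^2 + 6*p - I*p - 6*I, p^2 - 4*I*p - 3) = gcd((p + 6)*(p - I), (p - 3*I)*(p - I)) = p - I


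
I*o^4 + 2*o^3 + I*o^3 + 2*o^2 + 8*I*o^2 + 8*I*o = o*(o - 4*I)*(o + 2*I)*(I*o + I)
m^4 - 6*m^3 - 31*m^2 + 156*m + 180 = (m - 6)^2*(m + 1)*(m + 5)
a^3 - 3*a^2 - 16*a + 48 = (a - 4)*(a - 3)*(a + 4)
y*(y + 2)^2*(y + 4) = y^4 + 8*y^3 + 20*y^2 + 16*y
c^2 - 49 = (c - 7)*(c + 7)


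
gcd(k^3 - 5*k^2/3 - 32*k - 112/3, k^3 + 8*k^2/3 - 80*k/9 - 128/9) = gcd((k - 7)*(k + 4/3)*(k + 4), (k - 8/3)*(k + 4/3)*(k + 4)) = k^2 + 16*k/3 + 16/3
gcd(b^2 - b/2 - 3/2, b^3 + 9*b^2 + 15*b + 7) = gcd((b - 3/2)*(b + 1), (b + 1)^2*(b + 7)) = b + 1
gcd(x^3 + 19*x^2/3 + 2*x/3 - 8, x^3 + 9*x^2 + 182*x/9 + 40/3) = x^2 + 22*x/3 + 8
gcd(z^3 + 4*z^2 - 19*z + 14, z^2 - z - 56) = z + 7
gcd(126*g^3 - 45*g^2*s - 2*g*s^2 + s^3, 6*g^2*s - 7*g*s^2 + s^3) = -6*g + s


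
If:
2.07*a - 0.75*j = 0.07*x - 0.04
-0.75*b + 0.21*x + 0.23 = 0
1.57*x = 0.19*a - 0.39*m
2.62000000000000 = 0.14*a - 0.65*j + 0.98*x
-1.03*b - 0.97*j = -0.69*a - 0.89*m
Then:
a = -1.32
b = 0.43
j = -3.64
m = -2.44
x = 0.45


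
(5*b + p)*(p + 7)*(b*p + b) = 5*b^2*p^2 + 40*b^2*p + 35*b^2 + b*p^3 + 8*b*p^2 + 7*b*p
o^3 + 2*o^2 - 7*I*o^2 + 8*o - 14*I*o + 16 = (o + 2)*(o - 8*I)*(o + I)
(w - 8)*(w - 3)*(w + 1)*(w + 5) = w^4 - 5*w^3 - 37*w^2 + 89*w + 120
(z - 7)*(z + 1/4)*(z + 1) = z^3 - 23*z^2/4 - 17*z/2 - 7/4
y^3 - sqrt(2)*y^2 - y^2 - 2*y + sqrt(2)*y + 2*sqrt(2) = (y - 2)*(y + 1)*(y - sqrt(2))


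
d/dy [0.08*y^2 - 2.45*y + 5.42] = 0.16*y - 2.45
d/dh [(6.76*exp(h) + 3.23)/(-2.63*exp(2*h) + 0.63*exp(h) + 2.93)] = (17.7788*exp(2*h) + 16.9898*exp(h) + 17.7719)*exp(h)/(6.9169*exp(4*h) - 3.3138*exp(3*h) - 15.0149*exp(2*h) + 3.6918*exp(h) + 8.5849)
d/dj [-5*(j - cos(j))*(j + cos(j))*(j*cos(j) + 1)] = 5*j^3*sin(j) - 15*j^2*cos(j) - 15*j*sin(j)*cos(j)^2 - 10*j - 5*sin(2*j) + 5*cos(j)^3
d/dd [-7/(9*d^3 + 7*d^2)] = 7*(27*d + 14)/(d^3*(9*d + 7)^2)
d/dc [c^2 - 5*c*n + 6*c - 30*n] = 2*c - 5*n + 6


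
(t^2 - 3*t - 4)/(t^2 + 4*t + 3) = (t - 4)/(t + 3)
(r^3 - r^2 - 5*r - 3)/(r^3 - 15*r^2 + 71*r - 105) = (r^2 + 2*r + 1)/(r^2 - 12*r + 35)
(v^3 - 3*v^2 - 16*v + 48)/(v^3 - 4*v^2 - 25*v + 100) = (v^2 + v - 12)/(v^2 - 25)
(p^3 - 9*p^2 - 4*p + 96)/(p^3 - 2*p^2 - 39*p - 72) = (p - 4)/(p + 3)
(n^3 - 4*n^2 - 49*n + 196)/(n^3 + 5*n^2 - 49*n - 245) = (n - 4)/(n + 5)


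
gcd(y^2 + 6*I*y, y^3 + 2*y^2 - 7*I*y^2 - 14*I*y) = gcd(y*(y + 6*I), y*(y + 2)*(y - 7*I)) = y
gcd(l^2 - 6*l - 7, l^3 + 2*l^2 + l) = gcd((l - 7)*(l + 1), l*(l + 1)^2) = l + 1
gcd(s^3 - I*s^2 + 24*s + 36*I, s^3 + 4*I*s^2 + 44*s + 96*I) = s^2 - 4*I*s + 12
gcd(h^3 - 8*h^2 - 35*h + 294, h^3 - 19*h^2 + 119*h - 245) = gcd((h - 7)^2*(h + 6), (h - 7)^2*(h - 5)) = h^2 - 14*h + 49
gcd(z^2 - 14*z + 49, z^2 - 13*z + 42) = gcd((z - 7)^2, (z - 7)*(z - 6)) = z - 7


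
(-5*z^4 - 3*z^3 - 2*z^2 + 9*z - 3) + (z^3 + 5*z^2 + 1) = -5*z^4 - 2*z^3 + 3*z^2 + 9*z - 2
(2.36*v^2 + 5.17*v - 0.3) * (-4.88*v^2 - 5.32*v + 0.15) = -11.5168*v^4 - 37.7848*v^3 - 25.6864*v^2 + 2.3715*v - 0.045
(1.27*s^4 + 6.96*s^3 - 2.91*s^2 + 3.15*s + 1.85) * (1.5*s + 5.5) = 1.905*s^5 + 17.425*s^4 + 33.915*s^3 - 11.28*s^2 + 20.1*s + 10.175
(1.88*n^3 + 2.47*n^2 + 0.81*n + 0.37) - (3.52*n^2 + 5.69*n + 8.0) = 1.88*n^3 - 1.05*n^2 - 4.88*n - 7.63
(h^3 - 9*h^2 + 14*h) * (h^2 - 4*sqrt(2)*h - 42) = h^5 - 9*h^4 - 4*sqrt(2)*h^4 - 28*h^3 + 36*sqrt(2)*h^3 - 56*sqrt(2)*h^2 + 378*h^2 - 588*h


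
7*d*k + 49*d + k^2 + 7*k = (7*d + k)*(k + 7)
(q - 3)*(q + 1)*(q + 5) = q^3 + 3*q^2 - 13*q - 15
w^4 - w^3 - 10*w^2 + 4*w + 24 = (w - 3)*(w - 2)*(w + 2)^2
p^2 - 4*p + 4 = (p - 2)^2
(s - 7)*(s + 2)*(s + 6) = s^3 + s^2 - 44*s - 84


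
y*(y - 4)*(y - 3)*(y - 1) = y^4 - 8*y^3 + 19*y^2 - 12*y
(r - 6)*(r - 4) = r^2 - 10*r + 24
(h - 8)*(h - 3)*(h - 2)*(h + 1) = h^4 - 12*h^3 + 33*h^2 - 2*h - 48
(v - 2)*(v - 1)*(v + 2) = v^3 - v^2 - 4*v + 4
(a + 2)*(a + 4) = a^2 + 6*a + 8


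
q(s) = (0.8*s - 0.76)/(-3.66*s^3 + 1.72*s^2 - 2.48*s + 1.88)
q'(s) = (0.8*s - 0.76)*(10.98*s^2 - 3.44*s + 2.48)/(-3.66*s^3 + 1.72*s^2 - 2.48*s + 1.88)^2 + 0.8/(-3.66*s^3 + 1.72*s^2 - 2.48*s + 1.88) = (5.856*s^3 - 9.7208*s^2 + 2.6144*s - 0.3808)/(13.3956*s^6 - 12.5904*s^5 + 21.112*s^4 - 22.2928*s^3 + 12.6176*s^2 - 9.3248*s + 3.5344)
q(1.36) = -0.04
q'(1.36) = -0.00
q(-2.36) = -0.04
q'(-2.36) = -0.03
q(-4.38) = -0.01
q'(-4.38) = -0.01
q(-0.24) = -0.36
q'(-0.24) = -0.24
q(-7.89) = -0.00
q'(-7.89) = -0.00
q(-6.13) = -0.01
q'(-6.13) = -0.00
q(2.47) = -0.02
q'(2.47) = 0.01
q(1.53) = -0.04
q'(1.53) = 0.02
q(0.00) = -0.40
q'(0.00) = -0.11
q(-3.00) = -0.03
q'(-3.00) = -0.02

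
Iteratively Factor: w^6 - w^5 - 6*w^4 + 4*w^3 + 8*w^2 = (w + 2)*(w^5 - 3*w^4 + 4*w^2) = (w - 2)*(w + 2)*(w^4 - w^3 - 2*w^2) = w*(w - 2)*(w + 2)*(w^3 - w^2 - 2*w) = w*(w - 2)^2*(w + 2)*(w^2 + w) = w*(w - 2)^2*(w + 1)*(w + 2)*(w)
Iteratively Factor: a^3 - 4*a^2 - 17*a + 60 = (a - 3)*(a^2 - a - 20) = (a - 5)*(a - 3)*(a + 4)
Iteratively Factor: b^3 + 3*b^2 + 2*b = (b + 2)*(b^2 + b) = (b + 1)*(b + 2)*(b)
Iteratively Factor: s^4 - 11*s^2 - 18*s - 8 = (s + 1)*(s^3 - s^2 - 10*s - 8) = (s - 4)*(s + 1)*(s^2 + 3*s + 2) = (s - 4)*(s + 1)^2*(s + 2)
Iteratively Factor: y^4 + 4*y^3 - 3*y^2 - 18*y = (y + 3)*(y^3 + y^2 - 6*y) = y*(y + 3)*(y^2 + y - 6) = y*(y + 3)^2*(y - 2)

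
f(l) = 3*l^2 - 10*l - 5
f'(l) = 6*l - 10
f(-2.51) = 39.00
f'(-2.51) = -25.06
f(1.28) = -12.88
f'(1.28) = -2.32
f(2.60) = -10.72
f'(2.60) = 5.60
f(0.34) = -8.05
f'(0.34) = -7.96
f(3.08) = -7.34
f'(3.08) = 8.48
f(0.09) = -5.88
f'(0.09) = -9.46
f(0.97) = -11.88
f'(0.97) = -4.18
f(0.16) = -6.52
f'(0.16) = -9.04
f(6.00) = 43.00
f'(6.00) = 26.00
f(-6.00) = 163.00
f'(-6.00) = -46.00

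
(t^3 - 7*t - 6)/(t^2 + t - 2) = (t^2 - 2*t - 3)/(t - 1)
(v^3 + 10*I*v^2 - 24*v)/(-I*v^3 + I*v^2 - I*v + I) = v*(I*v^2 - 10*v - 24*I)/(v^3 - v^2 + v - 1)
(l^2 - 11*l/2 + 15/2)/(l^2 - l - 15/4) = 2*(l - 3)/(2*l + 3)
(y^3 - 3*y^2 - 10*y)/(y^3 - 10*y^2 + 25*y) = (y + 2)/(y - 5)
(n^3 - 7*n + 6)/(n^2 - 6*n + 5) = (n^2 + n - 6)/(n - 5)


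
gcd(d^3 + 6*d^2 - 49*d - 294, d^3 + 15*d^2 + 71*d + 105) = d + 7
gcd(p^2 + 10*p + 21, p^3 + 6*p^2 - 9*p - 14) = p + 7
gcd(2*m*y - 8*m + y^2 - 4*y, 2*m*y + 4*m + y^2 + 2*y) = 2*m + y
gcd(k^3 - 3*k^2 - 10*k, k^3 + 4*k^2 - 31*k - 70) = k^2 - 3*k - 10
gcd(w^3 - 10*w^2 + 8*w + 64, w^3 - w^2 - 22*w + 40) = w - 4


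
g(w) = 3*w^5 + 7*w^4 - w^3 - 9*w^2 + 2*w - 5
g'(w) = 15*w^4 + 28*w^3 - 3*w^2 - 18*w + 2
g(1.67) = 62.00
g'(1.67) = 210.65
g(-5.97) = -13983.62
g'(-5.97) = 13098.91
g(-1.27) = -11.71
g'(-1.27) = 1.69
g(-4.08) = -1547.08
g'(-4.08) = 2280.36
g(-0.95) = -10.78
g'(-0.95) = 4.60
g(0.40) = -5.49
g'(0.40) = -3.50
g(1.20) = 4.69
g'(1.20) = 55.57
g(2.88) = 978.21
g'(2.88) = 1626.09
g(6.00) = 31867.00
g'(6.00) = 25274.00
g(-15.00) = -1922435.00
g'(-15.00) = 664472.00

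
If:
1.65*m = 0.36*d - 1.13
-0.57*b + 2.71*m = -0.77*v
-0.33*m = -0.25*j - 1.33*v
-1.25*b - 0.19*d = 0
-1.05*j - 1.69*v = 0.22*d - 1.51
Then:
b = -0.46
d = 3.00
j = 1.18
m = -0.03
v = -0.23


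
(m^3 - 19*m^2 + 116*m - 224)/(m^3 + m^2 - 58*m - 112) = (m^2 - 11*m + 28)/(m^2 + 9*m + 14)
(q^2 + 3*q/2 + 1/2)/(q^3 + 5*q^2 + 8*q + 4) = (q + 1/2)/(q^2 + 4*q + 4)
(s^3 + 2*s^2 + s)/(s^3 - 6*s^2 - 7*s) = (s + 1)/(s - 7)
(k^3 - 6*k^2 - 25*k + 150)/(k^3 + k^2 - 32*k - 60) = (k - 5)/(k + 2)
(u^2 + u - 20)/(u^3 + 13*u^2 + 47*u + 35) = (u - 4)/(u^2 + 8*u + 7)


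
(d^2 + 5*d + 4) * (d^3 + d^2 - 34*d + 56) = d^5 + 6*d^4 - 25*d^3 - 110*d^2 + 144*d + 224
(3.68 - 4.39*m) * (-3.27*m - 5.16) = 14.3553*m^2 + 10.6188*m - 18.9888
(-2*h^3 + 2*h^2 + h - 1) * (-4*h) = 8*h^4 - 8*h^3 - 4*h^2 + 4*h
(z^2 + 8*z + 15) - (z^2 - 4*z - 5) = 12*z + 20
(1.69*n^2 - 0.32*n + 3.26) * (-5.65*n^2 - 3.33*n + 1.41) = -9.5485*n^4 - 3.8197*n^3 - 14.9705*n^2 - 11.307*n + 4.5966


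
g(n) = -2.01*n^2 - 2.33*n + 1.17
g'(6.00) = -26.45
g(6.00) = -85.17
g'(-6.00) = 21.79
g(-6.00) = -57.21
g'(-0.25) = -1.32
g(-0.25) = 1.63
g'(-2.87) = 9.21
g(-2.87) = -8.70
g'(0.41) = -3.98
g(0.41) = -0.12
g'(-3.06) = 9.97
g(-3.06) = -10.52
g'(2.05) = -10.57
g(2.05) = -12.05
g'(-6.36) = 23.24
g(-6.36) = -65.31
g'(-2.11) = 6.15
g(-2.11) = -2.86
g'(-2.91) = 9.37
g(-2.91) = -9.07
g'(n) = -4.02*n - 2.33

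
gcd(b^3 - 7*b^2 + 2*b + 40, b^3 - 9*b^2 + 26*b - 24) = b - 4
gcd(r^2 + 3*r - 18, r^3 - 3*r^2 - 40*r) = 1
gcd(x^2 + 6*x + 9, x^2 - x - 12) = x + 3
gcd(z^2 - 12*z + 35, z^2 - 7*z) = z - 7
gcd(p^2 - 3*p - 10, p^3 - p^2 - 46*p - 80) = p + 2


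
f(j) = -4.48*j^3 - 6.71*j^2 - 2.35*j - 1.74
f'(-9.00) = -970.21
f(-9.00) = 2741.82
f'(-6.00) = -405.67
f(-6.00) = 738.48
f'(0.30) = -7.59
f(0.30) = -3.17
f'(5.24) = -441.70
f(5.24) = -842.87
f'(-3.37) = -109.76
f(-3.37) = 101.44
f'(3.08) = -171.18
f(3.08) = -203.53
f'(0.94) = -26.84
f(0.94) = -13.60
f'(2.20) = -96.92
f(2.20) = -87.09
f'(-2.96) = -80.38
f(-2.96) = 62.61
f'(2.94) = -157.97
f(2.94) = -180.49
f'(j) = -13.44*j^2 - 13.42*j - 2.35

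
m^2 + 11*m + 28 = (m + 4)*(m + 7)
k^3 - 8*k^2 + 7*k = k*(k - 7)*(k - 1)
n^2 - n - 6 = (n - 3)*(n + 2)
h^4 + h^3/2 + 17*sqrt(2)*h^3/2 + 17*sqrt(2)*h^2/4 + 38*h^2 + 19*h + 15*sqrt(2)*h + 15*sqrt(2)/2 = (h + 1/2)*(h + sqrt(2)/2)*(h + 3*sqrt(2))*(h + 5*sqrt(2))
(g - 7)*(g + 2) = g^2 - 5*g - 14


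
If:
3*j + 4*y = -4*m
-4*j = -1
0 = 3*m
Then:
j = 1/4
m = 0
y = -3/16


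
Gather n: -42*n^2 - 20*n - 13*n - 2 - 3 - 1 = -42*n^2 - 33*n - 6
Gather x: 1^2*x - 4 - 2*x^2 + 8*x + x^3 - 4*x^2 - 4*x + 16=x^3 - 6*x^2 + 5*x + 12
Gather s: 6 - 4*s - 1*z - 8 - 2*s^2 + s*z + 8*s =-2*s^2 + s*(z + 4) - z - 2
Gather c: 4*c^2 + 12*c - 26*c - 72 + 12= 4*c^2 - 14*c - 60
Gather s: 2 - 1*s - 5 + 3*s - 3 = 2*s - 6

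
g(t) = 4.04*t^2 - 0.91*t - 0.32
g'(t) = 8.08*t - 0.91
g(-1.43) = 9.24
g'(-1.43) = -12.46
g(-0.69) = 2.23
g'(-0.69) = -6.49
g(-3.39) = 49.19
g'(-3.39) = -28.30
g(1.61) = 8.69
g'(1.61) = 12.10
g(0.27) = -0.27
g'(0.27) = 1.27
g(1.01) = 2.88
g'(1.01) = 7.25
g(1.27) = 5.04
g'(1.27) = 9.35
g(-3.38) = 48.91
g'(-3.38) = -28.22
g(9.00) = 318.73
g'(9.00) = 71.81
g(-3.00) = 38.77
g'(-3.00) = -25.15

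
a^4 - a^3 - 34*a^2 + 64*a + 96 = (a - 4)^2*(a + 1)*(a + 6)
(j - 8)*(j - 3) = j^2 - 11*j + 24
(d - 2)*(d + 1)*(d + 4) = d^3 + 3*d^2 - 6*d - 8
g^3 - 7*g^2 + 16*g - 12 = (g - 3)*(g - 2)^2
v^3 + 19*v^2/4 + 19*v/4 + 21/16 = (v + 1/2)*(v + 3/4)*(v + 7/2)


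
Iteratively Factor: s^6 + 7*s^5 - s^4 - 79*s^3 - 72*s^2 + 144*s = (s - 1)*(s^5 + 8*s^4 + 7*s^3 - 72*s^2 - 144*s) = (s - 3)*(s - 1)*(s^4 + 11*s^3 + 40*s^2 + 48*s) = (s - 3)*(s - 1)*(s + 4)*(s^3 + 7*s^2 + 12*s) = s*(s - 3)*(s - 1)*(s + 4)*(s^2 + 7*s + 12) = s*(s - 3)*(s - 1)*(s + 3)*(s + 4)*(s + 4)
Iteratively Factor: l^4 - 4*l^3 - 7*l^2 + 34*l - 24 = (l - 1)*(l^3 - 3*l^2 - 10*l + 24) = (l - 1)*(l + 3)*(l^2 - 6*l + 8) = (l - 4)*(l - 1)*(l + 3)*(l - 2)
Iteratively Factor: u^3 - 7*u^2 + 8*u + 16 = (u + 1)*(u^2 - 8*u + 16) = (u - 4)*(u + 1)*(u - 4)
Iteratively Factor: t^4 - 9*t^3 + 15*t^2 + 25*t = (t - 5)*(t^3 - 4*t^2 - 5*t) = (t - 5)*(t + 1)*(t^2 - 5*t) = (t - 5)^2*(t + 1)*(t)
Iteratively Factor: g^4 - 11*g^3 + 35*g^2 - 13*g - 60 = (g - 5)*(g^3 - 6*g^2 + 5*g + 12) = (g - 5)*(g - 4)*(g^2 - 2*g - 3) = (g - 5)*(g - 4)*(g + 1)*(g - 3)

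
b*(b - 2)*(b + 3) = b^3 + b^2 - 6*b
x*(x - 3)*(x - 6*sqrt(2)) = x^3 - 6*sqrt(2)*x^2 - 3*x^2 + 18*sqrt(2)*x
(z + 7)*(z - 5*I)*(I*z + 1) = I*z^3 + 6*z^2 + 7*I*z^2 + 42*z - 5*I*z - 35*I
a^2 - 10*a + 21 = (a - 7)*(a - 3)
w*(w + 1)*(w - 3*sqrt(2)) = w^3 - 3*sqrt(2)*w^2 + w^2 - 3*sqrt(2)*w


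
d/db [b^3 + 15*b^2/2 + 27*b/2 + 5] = 3*b^2 + 15*b + 27/2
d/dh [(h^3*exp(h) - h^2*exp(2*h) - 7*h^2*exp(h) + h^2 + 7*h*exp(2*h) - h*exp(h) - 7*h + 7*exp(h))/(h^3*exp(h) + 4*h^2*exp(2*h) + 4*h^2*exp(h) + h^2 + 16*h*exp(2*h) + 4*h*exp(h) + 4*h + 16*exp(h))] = (-5*h^3*exp(h) + 20*h^2*exp(h) + 11*h^2 + 158*h*exp(h) - 44*exp(2*h) - 140*exp(h))/(h^4 + 8*h^3*exp(h) + 8*h^3 + 16*h^2*exp(2*h) + 64*h^2*exp(h) + 16*h^2 + 128*h*exp(2*h) + 128*h*exp(h) + 256*exp(2*h))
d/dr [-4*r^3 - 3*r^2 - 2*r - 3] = -12*r^2 - 6*r - 2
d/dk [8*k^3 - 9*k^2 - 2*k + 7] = 24*k^2 - 18*k - 2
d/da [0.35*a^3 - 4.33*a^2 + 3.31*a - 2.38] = 1.05*a^2 - 8.66*a + 3.31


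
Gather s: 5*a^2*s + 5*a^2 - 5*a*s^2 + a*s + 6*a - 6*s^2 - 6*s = 5*a^2 + 6*a + s^2*(-5*a - 6) + s*(5*a^2 + a - 6)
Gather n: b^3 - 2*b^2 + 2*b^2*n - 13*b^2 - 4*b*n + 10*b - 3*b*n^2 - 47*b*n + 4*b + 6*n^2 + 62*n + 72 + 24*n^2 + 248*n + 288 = b^3 - 15*b^2 + 14*b + n^2*(30 - 3*b) + n*(2*b^2 - 51*b + 310) + 360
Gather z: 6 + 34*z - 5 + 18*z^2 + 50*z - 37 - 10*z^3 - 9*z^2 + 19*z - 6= -10*z^3 + 9*z^2 + 103*z - 42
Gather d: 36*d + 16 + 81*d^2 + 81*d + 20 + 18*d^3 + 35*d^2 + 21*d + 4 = 18*d^3 + 116*d^2 + 138*d + 40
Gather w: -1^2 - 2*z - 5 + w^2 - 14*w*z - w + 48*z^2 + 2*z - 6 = w^2 + w*(-14*z - 1) + 48*z^2 - 12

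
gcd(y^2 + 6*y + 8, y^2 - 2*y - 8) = y + 2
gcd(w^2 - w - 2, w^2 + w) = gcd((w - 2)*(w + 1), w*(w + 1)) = w + 1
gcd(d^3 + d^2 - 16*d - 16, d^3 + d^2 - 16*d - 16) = d^3 + d^2 - 16*d - 16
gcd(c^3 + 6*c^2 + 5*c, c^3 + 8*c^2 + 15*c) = c^2 + 5*c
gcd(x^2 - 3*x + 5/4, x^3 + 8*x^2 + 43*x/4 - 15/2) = x - 1/2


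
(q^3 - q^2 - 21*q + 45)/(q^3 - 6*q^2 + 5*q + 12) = (q^2 + 2*q - 15)/(q^2 - 3*q - 4)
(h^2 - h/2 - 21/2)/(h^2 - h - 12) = (h - 7/2)/(h - 4)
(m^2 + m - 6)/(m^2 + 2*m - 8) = (m + 3)/(m + 4)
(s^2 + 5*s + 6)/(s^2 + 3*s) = (s + 2)/s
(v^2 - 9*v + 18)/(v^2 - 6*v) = (v - 3)/v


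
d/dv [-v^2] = -2*v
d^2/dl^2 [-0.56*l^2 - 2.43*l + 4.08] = -1.12000000000000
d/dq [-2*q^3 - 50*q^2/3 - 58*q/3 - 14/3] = -6*q^2 - 100*q/3 - 58/3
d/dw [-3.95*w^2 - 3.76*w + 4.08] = -7.9*w - 3.76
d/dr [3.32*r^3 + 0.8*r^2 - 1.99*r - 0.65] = 9.96*r^2 + 1.6*r - 1.99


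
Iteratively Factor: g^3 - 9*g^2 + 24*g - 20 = (g - 2)*(g^2 - 7*g + 10) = (g - 5)*(g - 2)*(g - 2)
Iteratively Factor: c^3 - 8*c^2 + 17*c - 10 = (c - 2)*(c^2 - 6*c + 5) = (c - 2)*(c - 1)*(c - 5)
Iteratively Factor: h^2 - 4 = (h + 2)*(h - 2)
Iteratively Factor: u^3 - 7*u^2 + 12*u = (u - 3)*(u^2 - 4*u) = u*(u - 3)*(u - 4)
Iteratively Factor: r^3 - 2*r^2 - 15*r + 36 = (r - 3)*(r^2 + r - 12) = (r - 3)^2*(r + 4)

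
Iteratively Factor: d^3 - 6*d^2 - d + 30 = (d - 5)*(d^2 - d - 6) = (d - 5)*(d - 3)*(d + 2)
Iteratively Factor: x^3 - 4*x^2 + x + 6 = (x + 1)*(x^2 - 5*x + 6) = (x - 3)*(x + 1)*(x - 2)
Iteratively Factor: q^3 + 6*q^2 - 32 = (q + 4)*(q^2 + 2*q - 8) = (q + 4)^2*(q - 2)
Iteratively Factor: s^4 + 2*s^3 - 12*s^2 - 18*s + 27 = (s - 1)*(s^3 + 3*s^2 - 9*s - 27) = (s - 1)*(s + 3)*(s^2 - 9) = (s - 3)*(s - 1)*(s + 3)*(s + 3)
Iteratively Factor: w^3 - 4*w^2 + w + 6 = (w - 3)*(w^2 - w - 2) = (w - 3)*(w - 2)*(w + 1)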